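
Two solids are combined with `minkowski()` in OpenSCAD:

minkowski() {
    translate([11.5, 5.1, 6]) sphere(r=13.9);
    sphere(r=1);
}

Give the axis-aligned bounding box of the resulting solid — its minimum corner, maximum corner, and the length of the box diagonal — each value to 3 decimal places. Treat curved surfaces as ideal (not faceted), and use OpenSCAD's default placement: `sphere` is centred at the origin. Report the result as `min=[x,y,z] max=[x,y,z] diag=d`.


min=[-3.400,-9.800,-8.900] max=[26.400,20.000,20.900] diag=51.615

A = translate([11.5, 5.1, 6]) sphere(r=13.9) → bbox [-2.4,-8.8,-7.9] .. [25.4,19,19.9]
B = sphere(r=1) → bbox [-1,-1,-1] .. [1,1,1]
lo = A.lo+B.lo = [-2.4-1, -8.8-1, -7.9-1] = [-3.400,-9.800,-8.900]
hi = A.hi+B.hi = [25.4+1, 19+1, 19.9+1] = [26.400,20.000,20.900]
diag = √(29.8²+29.8²+29.8²) = √2664.12 = 51.615


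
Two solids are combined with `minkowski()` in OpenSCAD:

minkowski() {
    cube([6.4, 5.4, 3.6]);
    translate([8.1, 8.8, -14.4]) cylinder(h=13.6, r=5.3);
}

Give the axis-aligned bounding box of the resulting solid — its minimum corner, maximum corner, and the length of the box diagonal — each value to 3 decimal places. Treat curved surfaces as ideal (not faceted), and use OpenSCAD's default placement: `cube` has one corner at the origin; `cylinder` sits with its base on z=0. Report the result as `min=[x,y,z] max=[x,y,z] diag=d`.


min=[2.800,3.500,-14.400] max=[19.800,19.500,2.800] diag=28.997

A = translate([8.1, 8.8, -14.4]) cylinder(h=13.6, r=5.3) → bbox [2.8,3.5,-14.4] .. [13.4,14.1,-0.8]
B = cube([6.4, 5.4, 3.6]) → bbox [0,0,0] .. [6.4,5.4,3.6]
lo = A.lo+B.lo = [2.8+0, 3.5+0, -14.4+0] = [2.800,3.500,-14.400]
hi = A.hi+B.hi = [13.4+6.4, 14.1+5.4, -0.8+3.6] = [19.800,19.500,2.800]
diag = √(17²+16²+17.2²) = √840.84 = 28.997


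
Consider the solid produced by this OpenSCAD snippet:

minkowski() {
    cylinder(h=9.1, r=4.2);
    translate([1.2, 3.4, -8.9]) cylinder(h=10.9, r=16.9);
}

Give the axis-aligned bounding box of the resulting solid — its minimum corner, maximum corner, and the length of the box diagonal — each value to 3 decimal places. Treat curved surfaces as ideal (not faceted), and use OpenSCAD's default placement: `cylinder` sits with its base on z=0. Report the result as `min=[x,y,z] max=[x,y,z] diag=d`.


A = translate([1.2, 3.4, -8.9]) cylinder(h=10.9, r=16.9) → bbox [-15.7,-13.5,-8.9] .. [18.1,20.3,2]
B = cylinder(h=9.1, r=4.2) → bbox [-4.2,-4.2,0] .. [4.2,4.2,9.1]
lo = A.lo+B.lo = [-15.7-4.2, -13.5-4.2, -8.9+0] = [-19.900,-17.700,-8.900]
hi = A.hi+B.hi = [18.1+4.2, 20.3+4.2, 2+9.1] = [22.300,24.500,11.100]
diag = √(42.2²+42.2²+20²) = √3961.68 = 62.942

min=[-19.900,-17.700,-8.900] max=[22.300,24.500,11.100] diag=62.942


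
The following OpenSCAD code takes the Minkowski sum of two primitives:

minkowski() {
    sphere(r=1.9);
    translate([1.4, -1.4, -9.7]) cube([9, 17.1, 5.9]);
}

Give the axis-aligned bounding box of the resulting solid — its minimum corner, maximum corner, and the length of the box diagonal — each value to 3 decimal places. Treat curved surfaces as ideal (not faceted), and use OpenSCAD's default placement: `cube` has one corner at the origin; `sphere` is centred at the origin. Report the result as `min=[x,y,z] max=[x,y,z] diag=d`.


A = translate([1.4, -1.4, -9.7]) cube([9, 17.1, 5.9]) → bbox [1.4,-1.4,-9.7] .. [10.4,15.7,-3.8]
B = sphere(r=1.9) → bbox [-1.9,-1.9,-1.9] .. [1.9,1.9,1.9]
lo = A.lo+B.lo = [1.4-1.9, -1.4-1.9, -9.7-1.9] = [-0.500,-3.300,-11.600]
hi = A.hi+B.hi = [10.4+1.9, 15.7+1.9, -3.8+1.9] = [12.300,17.600,-1.900]
diag = √(12.8²+20.9²+9.7²) = √694.74 = 26.358

min=[-0.500,-3.300,-11.600] max=[12.300,17.600,-1.900] diag=26.358


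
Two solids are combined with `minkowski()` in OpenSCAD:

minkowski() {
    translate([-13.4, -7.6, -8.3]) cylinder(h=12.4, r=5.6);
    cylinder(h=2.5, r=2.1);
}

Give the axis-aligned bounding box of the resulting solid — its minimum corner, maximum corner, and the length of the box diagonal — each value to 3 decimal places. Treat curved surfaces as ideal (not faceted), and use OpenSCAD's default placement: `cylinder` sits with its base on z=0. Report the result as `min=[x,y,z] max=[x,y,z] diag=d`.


min=[-21.100,-15.300,-8.300] max=[-5.700,0.100,6.600] diag=26.388

A = translate([-13.4, -7.6, -8.3]) cylinder(h=12.4, r=5.6) → bbox [-19,-13.2,-8.3] .. [-7.8,-2,4.1]
B = cylinder(h=2.5, r=2.1) → bbox [-2.1,-2.1,0] .. [2.1,2.1,2.5]
lo = A.lo+B.lo = [-19-2.1, -13.2-2.1, -8.3+0] = [-21.100,-15.300,-8.300]
hi = A.hi+B.hi = [-7.8+2.1, -2+2.1, 4.1+2.5] = [-5.700,0.100,6.600]
diag = √(15.4²+15.4²+14.9²) = √696.33 = 26.388


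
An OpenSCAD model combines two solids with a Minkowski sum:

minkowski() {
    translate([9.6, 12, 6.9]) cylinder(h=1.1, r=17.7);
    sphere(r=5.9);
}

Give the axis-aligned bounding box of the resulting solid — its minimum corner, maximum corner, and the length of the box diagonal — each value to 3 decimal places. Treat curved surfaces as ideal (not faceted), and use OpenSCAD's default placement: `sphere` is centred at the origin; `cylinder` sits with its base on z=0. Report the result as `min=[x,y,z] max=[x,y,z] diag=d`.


A = translate([9.6, 12, 6.9]) cylinder(h=1.1, r=17.7) → bbox [-8.1,-5.7,6.9] .. [27.3,29.7,8]
B = sphere(r=5.9) → bbox [-5.9,-5.9,-5.9] .. [5.9,5.9,5.9]
lo = A.lo+B.lo = [-8.1-5.9, -5.7-5.9, 6.9-5.9] = [-14.000,-11.600,1.000]
hi = A.hi+B.hi = [27.3+5.9, 29.7+5.9, 8+5.9] = [33.200,35.600,13.900]
diag = √(47.2²+47.2²+12.9²) = √4622.09 = 67.986

min=[-14.000,-11.600,1.000] max=[33.200,35.600,13.900] diag=67.986


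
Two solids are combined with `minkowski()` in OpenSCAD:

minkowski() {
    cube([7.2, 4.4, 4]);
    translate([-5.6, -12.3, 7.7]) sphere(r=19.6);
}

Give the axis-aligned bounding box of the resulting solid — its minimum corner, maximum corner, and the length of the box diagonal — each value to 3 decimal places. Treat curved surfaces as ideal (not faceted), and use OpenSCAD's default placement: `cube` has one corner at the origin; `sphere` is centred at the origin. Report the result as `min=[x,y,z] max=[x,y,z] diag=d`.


A = translate([-5.6, -12.3, 7.7]) sphere(r=19.6) → bbox [-25.2,-31.9,-11.9] .. [14,7.3,27.3]
B = cube([7.2, 4.4, 4]) → bbox [0,0,0] .. [7.2,4.4,4]
lo = A.lo+B.lo = [-25.2+0, -31.9+0, -11.9+0] = [-25.200,-31.900,-11.900]
hi = A.hi+B.hi = [14+7.2, 7.3+4.4, 27.3+4] = [21.200,11.700,31.300]
diag = √(46.4²+43.6²+43.2²) = √5920.16 = 76.943

min=[-25.200,-31.900,-11.900] max=[21.200,11.700,31.300] diag=76.943


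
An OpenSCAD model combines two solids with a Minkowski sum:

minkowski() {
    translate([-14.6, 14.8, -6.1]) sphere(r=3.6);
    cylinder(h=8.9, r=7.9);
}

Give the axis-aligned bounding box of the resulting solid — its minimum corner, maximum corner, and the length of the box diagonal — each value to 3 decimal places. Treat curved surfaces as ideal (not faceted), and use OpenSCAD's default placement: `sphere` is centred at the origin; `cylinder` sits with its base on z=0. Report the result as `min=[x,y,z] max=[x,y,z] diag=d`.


min=[-26.100,3.300,-9.700] max=[-3.100,26.300,6.400] diag=36.293

A = translate([-14.6, 14.8, -6.1]) sphere(r=3.6) → bbox [-18.2,11.2,-9.7] .. [-11,18.4,-2.5]
B = cylinder(h=8.9, r=7.9) → bbox [-7.9,-7.9,0] .. [7.9,7.9,8.9]
lo = A.lo+B.lo = [-18.2-7.9, 11.2-7.9, -9.7+0] = [-26.100,3.300,-9.700]
hi = A.hi+B.hi = [-11+7.9, 18.4+7.9, -2.5+8.9] = [-3.100,26.300,6.400]
diag = √(23²+23²+16.1²) = √1317.21 = 36.293


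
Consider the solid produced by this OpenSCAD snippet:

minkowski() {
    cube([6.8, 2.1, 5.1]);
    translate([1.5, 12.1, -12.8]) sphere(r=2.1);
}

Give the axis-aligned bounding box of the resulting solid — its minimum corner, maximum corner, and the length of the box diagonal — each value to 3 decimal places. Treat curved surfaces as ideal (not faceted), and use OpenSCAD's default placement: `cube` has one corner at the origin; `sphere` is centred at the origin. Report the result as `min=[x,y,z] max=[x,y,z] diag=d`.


A = translate([1.5, 12.1, -12.8]) sphere(r=2.1) → bbox [-0.6,10,-14.9] .. [3.6,14.2,-10.7]
B = cube([6.8, 2.1, 5.1]) → bbox [0,0,0] .. [6.8,2.1,5.1]
lo = A.lo+B.lo = [-0.6+0, 10+0, -14.9+0] = [-0.600,10.000,-14.900]
hi = A.hi+B.hi = [3.6+6.8, 14.2+2.1, -10.7+5.1] = [10.400,16.300,-5.600]
diag = √(11²+6.3²+9.3²) = √247.18 = 15.722

min=[-0.600,10.000,-14.900] max=[10.400,16.300,-5.600] diag=15.722


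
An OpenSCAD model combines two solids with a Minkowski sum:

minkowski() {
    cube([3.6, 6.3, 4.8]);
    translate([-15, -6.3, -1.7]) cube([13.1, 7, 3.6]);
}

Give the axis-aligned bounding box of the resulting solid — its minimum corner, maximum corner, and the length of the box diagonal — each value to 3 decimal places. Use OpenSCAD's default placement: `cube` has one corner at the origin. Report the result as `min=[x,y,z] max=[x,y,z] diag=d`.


A = translate([-15, -6.3, -1.7]) cube([13.1, 7, 3.6]) → bbox [-15,-6.3,-1.7] .. [-1.9,0.7,1.9]
B = cube([3.6, 6.3, 4.8]) → bbox [0,0,0] .. [3.6,6.3,4.8]
lo = A.lo+B.lo = [-15+0, -6.3+0, -1.7+0] = [-15.000,-6.300,-1.700]
hi = A.hi+B.hi = [-1.9+3.6, 0.7+6.3, 1.9+4.8] = [1.700,7.000,6.700]
diag = √(16.7²+13.3²+8.4²) = √526.34 = 22.942

min=[-15.000,-6.300,-1.700] max=[1.700,7.000,6.700] diag=22.942


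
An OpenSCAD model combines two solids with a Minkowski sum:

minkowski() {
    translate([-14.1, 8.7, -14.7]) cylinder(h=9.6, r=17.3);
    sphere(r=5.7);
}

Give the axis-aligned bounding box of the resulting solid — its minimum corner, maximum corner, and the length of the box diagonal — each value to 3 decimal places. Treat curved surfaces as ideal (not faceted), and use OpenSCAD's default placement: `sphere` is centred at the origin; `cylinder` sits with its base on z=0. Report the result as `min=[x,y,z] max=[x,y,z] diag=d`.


A = translate([-14.1, 8.7, -14.7]) cylinder(h=9.6, r=17.3) → bbox [-31.4,-8.6,-14.7] .. [3.2,26,-5.1]
B = sphere(r=5.7) → bbox [-5.7,-5.7,-5.7] .. [5.7,5.7,5.7]
lo = A.lo+B.lo = [-31.4-5.7, -8.6-5.7, -14.7-5.7] = [-37.100,-14.300,-20.400]
hi = A.hi+B.hi = [3.2+5.7, 26+5.7, -5.1+5.7] = [8.900,31.700,0.600]
diag = √(46²+46²+21²) = √4673 = 68.359

min=[-37.100,-14.300,-20.400] max=[8.900,31.700,0.600] diag=68.359


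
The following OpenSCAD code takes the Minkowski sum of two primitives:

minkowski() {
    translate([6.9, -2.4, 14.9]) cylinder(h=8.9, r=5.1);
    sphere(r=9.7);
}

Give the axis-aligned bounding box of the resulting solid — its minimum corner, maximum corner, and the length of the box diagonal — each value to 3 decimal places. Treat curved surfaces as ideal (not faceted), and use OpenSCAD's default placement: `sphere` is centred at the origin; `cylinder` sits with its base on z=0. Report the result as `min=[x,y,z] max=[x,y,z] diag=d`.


min=[-7.900,-17.200,5.200] max=[21.700,12.400,33.500] diag=50.529

A = translate([6.9, -2.4, 14.9]) cylinder(h=8.9, r=5.1) → bbox [1.8,-7.5,14.9] .. [12,2.7,23.8]
B = sphere(r=9.7) → bbox [-9.7,-9.7,-9.7] .. [9.7,9.7,9.7]
lo = A.lo+B.lo = [1.8-9.7, -7.5-9.7, 14.9-9.7] = [-7.900,-17.200,5.200]
hi = A.hi+B.hi = [12+9.7, 2.7+9.7, 23.8+9.7] = [21.700,12.400,33.500]
diag = √(29.6²+29.6²+28.3²) = √2553.21 = 50.529


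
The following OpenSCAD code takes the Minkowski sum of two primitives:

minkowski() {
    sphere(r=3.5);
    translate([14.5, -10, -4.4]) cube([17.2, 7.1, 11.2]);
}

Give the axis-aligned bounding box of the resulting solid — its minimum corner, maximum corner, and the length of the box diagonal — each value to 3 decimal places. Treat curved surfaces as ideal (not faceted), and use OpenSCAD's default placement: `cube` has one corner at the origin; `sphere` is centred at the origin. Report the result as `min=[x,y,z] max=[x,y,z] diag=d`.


A = translate([14.5, -10, -4.4]) cube([17.2, 7.1, 11.2]) → bbox [14.5,-10,-4.4] .. [31.7,-2.9,6.8]
B = sphere(r=3.5) → bbox [-3.5,-3.5,-3.5] .. [3.5,3.5,3.5]
lo = A.lo+B.lo = [14.5-3.5, -10-3.5, -4.4-3.5] = [11.000,-13.500,-7.900]
hi = A.hi+B.hi = [31.7+3.5, -2.9+3.5, 6.8+3.5] = [35.200,0.600,10.300]
diag = √(24.2²+14.1²+18.2²) = √1115.69 = 33.402

min=[11.000,-13.500,-7.900] max=[35.200,0.600,10.300] diag=33.402


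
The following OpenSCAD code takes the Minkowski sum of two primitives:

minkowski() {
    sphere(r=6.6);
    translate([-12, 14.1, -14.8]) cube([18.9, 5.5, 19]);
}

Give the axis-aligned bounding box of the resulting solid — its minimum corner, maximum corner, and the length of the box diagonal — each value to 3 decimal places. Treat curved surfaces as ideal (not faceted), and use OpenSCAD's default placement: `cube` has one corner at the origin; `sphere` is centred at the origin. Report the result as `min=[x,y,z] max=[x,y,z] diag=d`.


A = translate([-12, 14.1, -14.8]) cube([18.9, 5.5, 19]) → bbox [-12,14.1,-14.8] .. [6.9,19.6,4.2]
B = sphere(r=6.6) → bbox [-6.6,-6.6,-6.6] .. [6.6,6.6,6.6]
lo = A.lo+B.lo = [-12-6.6, 14.1-6.6, -14.8-6.6] = [-18.600,7.500,-21.400]
hi = A.hi+B.hi = [6.9+6.6, 19.6+6.6, 4.2+6.6] = [13.500,26.200,10.800]
diag = √(32.1²+18.7²+32.2²) = √2416.94 = 49.162

min=[-18.600,7.500,-21.400] max=[13.500,26.200,10.800] diag=49.162


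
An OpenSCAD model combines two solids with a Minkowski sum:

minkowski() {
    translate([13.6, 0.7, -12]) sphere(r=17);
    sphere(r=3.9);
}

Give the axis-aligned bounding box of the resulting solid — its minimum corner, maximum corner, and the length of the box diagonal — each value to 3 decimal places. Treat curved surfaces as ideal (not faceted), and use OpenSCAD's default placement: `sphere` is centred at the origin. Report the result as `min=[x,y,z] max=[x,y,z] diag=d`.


min=[-7.300,-20.200,-32.900] max=[34.500,21.600,8.900] diag=72.400

A = translate([13.6, 0.7, -12]) sphere(r=17) → bbox [-3.4,-16.3,-29] .. [30.6,17.7,5]
B = sphere(r=3.9) → bbox [-3.9,-3.9,-3.9] .. [3.9,3.9,3.9]
lo = A.lo+B.lo = [-3.4-3.9, -16.3-3.9, -29-3.9] = [-7.300,-20.200,-32.900]
hi = A.hi+B.hi = [30.6+3.9, 17.7+3.9, 5+3.9] = [34.500,21.600,8.900]
diag = √(41.8²+41.8²+41.8²) = √5241.72 = 72.400


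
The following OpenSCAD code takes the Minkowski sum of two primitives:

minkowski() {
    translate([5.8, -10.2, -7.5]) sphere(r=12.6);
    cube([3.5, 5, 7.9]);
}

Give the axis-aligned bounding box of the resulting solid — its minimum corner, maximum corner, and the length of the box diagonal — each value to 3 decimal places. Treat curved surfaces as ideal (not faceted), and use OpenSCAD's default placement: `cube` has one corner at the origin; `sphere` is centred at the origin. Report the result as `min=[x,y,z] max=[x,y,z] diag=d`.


min=[-6.800,-22.800,-20.100] max=[21.900,7.400,13.000] diag=53.210

A = translate([5.8, -10.2, -7.5]) sphere(r=12.6) → bbox [-6.8,-22.8,-20.1] .. [18.4,2.4,5.1]
B = cube([3.5, 5, 7.9]) → bbox [0,0,0] .. [3.5,5,7.9]
lo = A.lo+B.lo = [-6.8+0, -22.8+0, -20.1+0] = [-6.800,-22.800,-20.100]
hi = A.hi+B.hi = [18.4+3.5, 2.4+5, 5.1+7.9] = [21.900,7.400,13.000]
diag = √(28.7²+30.2²+33.1²) = √2831.34 = 53.210


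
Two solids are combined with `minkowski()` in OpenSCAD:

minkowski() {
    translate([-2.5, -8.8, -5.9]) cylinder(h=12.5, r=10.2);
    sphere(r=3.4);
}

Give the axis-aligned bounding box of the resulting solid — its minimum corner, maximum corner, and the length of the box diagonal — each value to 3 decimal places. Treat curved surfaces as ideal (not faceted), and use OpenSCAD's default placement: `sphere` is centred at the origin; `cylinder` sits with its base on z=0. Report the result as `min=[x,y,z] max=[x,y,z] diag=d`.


A = translate([-2.5, -8.8, -5.9]) cylinder(h=12.5, r=10.2) → bbox [-12.7,-19,-5.9] .. [7.7,1.4,6.6]
B = sphere(r=3.4) → bbox [-3.4,-3.4,-3.4] .. [3.4,3.4,3.4]
lo = A.lo+B.lo = [-12.7-3.4, -19-3.4, -5.9-3.4] = [-16.100,-22.400,-9.300]
hi = A.hi+B.hi = [7.7+3.4, 1.4+3.4, 6.6+3.4] = [11.100,4.800,10.000]
diag = √(27.2²+27.2²+19.3²) = √1852.17 = 43.037

min=[-16.100,-22.400,-9.300] max=[11.100,4.800,10.000] diag=43.037


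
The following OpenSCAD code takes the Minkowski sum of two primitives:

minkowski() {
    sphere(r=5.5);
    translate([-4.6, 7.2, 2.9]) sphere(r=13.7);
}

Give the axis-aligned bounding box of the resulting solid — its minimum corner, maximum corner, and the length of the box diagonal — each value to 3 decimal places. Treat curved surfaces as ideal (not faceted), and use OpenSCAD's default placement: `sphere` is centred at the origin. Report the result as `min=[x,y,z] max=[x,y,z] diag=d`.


min=[-23.800,-12.000,-16.300] max=[14.600,26.400,22.100] diag=66.511

A = translate([-4.6, 7.2, 2.9]) sphere(r=13.7) → bbox [-18.3,-6.5,-10.8] .. [9.1,20.9,16.6]
B = sphere(r=5.5) → bbox [-5.5,-5.5,-5.5] .. [5.5,5.5,5.5]
lo = A.lo+B.lo = [-18.3-5.5, -6.5-5.5, -10.8-5.5] = [-23.800,-12.000,-16.300]
hi = A.hi+B.hi = [9.1+5.5, 20.9+5.5, 16.6+5.5] = [14.600,26.400,22.100]
diag = √(38.4²+38.4²+38.4²) = √4423.68 = 66.511


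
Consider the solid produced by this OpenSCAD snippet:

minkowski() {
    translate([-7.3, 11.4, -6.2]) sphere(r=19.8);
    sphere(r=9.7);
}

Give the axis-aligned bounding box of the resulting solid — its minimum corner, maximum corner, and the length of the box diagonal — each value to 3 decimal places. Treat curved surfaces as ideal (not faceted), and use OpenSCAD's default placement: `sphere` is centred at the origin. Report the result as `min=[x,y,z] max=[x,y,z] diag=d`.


A = translate([-7.3, 11.4, -6.2]) sphere(r=19.8) → bbox [-27.1,-8.4,-26] .. [12.5,31.2,13.6]
B = sphere(r=9.7) → bbox [-9.7,-9.7,-9.7] .. [9.7,9.7,9.7]
lo = A.lo+B.lo = [-27.1-9.7, -8.4-9.7, -26-9.7] = [-36.800,-18.100,-35.700]
hi = A.hi+B.hi = [12.5+9.7, 31.2+9.7, 13.6+9.7] = [22.200,40.900,23.300]
diag = √(59²+59²+59²) = √10443 = 102.191

min=[-36.800,-18.100,-35.700] max=[22.200,40.900,23.300] diag=102.191


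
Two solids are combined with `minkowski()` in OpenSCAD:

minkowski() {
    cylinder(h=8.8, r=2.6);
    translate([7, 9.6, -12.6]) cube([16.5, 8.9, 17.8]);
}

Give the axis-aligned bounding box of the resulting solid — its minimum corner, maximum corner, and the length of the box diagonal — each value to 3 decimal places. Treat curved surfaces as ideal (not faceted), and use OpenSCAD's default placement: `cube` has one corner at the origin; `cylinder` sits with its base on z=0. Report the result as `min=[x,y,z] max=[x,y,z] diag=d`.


min=[4.400,7.000,-12.600] max=[26.100,21.100,14.000] diag=37.111

A = translate([7, 9.6, -12.6]) cube([16.5, 8.9, 17.8]) → bbox [7,9.6,-12.6] .. [23.5,18.5,5.2]
B = cylinder(h=8.8, r=2.6) → bbox [-2.6,-2.6,0] .. [2.6,2.6,8.8]
lo = A.lo+B.lo = [7-2.6, 9.6-2.6, -12.6+0] = [4.400,7.000,-12.600]
hi = A.hi+B.hi = [23.5+2.6, 18.5+2.6, 5.2+8.8] = [26.100,21.100,14.000]
diag = √(21.7²+14.1²+26.6²) = √1377.26 = 37.111


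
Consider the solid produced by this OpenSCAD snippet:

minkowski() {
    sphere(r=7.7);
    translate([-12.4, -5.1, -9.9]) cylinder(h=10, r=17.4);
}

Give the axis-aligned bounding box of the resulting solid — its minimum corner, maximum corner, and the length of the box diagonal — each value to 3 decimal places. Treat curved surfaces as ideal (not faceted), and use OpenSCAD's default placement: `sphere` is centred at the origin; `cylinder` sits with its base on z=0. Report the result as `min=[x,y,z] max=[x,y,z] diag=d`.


min=[-37.500,-30.200,-17.600] max=[12.700,20.000,7.800] diag=75.401

A = translate([-12.4, -5.1, -9.9]) cylinder(h=10, r=17.4) → bbox [-29.8,-22.5,-9.9] .. [5,12.3,0.1]
B = sphere(r=7.7) → bbox [-7.7,-7.7,-7.7] .. [7.7,7.7,7.7]
lo = A.lo+B.lo = [-29.8-7.7, -22.5-7.7, -9.9-7.7] = [-37.500,-30.200,-17.600]
hi = A.hi+B.hi = [5+7.7, 12.3+7.7, 0.1+7.7] = [12.700,20.000,7.800]
diag = √(50.2²+50.2²+25.4²) = √5685.24 = 75.401


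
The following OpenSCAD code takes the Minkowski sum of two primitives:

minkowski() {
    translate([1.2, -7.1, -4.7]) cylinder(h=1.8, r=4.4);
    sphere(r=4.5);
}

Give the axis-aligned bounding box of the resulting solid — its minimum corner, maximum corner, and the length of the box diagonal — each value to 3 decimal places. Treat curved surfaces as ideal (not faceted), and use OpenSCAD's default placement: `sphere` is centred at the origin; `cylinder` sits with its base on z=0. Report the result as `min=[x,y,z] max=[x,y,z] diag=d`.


min=[-7.700,-16.000,-9.200] max=[10.100,1.800,1.600] diag=27.392

A = translate([1.2, -7.1, -4.7]) cylinder(h=1.8, r=4.4) → bbox [-3.2,-11.5,-4.7] .. [5.6,-2.7,-2.9]
B = sphere(r=4.5) → bbox [-4.5,-4.5,-4.5] .. [4.5,4.5,4.5]
lo = A.lo+B.lo = [-3.2-4.5, -11.5-4.5, -4.7-4.5] = [-7.700,-16.000,-9.200]
hi = A.hi+B.hi = [5.6+4.5, -2.7+4.5, -2.9+4.5] = [10.100,1.800,1.600]
diag = √(17.8²+17.8²+10.8²) = √750.32 = 27.392


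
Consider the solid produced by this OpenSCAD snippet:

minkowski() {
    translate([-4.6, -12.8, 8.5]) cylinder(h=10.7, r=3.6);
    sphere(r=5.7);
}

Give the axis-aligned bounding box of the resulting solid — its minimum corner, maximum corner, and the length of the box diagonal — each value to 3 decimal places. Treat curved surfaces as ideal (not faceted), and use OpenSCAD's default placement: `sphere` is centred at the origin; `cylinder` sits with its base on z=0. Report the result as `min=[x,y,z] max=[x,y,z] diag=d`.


min=[-13.900,-22.100,2.800] max=[4.700,-3.500,24.900] diag=34.356

A = translate([-4.6, -12.8, 8.5]) cylinder(h=10.7, r=3.6) → bbox [-8.2,-16.4,8.5] .. [-1,-9.2,19.2]
B = sphere(r=5.7) → bbox [-5.7,-5.7,-5.7] .. [5.7,5.7,5.7]
lo = A.lo+B.lo = [-8.2-5.7, -16.4-5.7, 8.5-5.7] = [-13.900,-22.100,2.800]
hi = A.hi+B.hi = [-1+5.7, -9.2+5.7, 19.2+5.7] = [4.700,-3.500,24.900]
diag = √(18.6²+18.6²+22.1²) = √1180.33 = 34.356


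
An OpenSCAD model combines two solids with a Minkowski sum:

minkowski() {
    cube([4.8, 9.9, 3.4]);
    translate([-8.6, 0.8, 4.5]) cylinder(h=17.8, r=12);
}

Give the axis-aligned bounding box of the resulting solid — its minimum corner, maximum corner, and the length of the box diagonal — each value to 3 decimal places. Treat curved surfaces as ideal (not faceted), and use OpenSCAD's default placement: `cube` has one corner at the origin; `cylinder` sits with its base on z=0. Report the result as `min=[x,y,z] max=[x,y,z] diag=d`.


A = translate([-8.6, 0.8, 4.5]) cylinder(h=17.8, r=12) → bbox [-20.6,-11.2,4.5] .. [3.4,12.8,22.3]
B = cube([4.8, 9.9, 3.4]) → bbox [0,0,0] .. [4.8,9.9,3.4]
lo = A.lo+B.lo = [-20.6+0, -11.2+0, 4.5+0] = [-20.600,-11.200,4.500]
hi = A.hi+B.hi = [3.4+4.8, 12.8+9.9, 22.3+3.4] = [8.200,22.700,25.700]
diag = √(28.8²+33.9²+21.2²) = √2428.09 = 49.276

min=[-20.600,-11.200,4.500] max=[8.200,22.700,25.700] diag=49.276


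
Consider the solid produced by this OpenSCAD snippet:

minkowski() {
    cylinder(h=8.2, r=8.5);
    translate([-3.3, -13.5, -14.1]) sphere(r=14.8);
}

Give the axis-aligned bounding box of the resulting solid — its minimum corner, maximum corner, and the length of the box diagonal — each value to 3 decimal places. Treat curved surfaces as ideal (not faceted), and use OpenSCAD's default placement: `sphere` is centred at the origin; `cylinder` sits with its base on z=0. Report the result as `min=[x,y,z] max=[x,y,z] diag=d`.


A = translate([-3.3, -13.5, -14.1]) sphere(r=14.8) → bbox [-18.1,-28.3,-28.9] .. [11.5,1.3,0.7]
B = cylinder(h=8.2, r=8.5) → bbox [-8.5,-8.5,0] .. [8.5,8.5,8.2]
lo = A.lo+B.lo = [-18.1-8.5, -28.3-8.5, -28.9+0] = [-26.600,-36.800,-28.900]
hi = A.hi+B.hi = [11.5+8.5, 1.3+8.5, 0.7+8.2] = [20.000,9.800,8.900]
diag = √(46.6²+46.6²+37.8²) = √5771.96 = 75.973

min=[-26.600,-36.800,-28.900] max=[20.000,9.800,8.900] diag=75.973


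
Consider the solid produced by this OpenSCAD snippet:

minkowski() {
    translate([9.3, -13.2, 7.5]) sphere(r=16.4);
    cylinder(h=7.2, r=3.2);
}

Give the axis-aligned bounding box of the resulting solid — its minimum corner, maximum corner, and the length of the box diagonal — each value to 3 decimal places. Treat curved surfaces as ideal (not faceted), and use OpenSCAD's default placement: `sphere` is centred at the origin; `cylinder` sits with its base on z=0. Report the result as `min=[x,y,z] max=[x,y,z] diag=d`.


A = translate([9.3, -13.2, 7.5]) sphere(r=16.4) → bbox [-7.1,-29.6,-8.9] .. [25.7,3.2,23.9]
B = cylinder(h=7.2, r=3.2) → bbox [-3.2,-3.2,0] .. [3.2,3.2,7.2]
lo = A.lo+B.lo = [-7.1-3.2, -29.6-3.2, -8.9+0] = [-10.300,-32.800,-8.900]
hi = A.hi+B.hi = [25.7+3.2, 3.2+3.2, 23.9+7.2] = [28.900,6.400,31.100]
diag = √(39.2²+39.2²+40²) = √4673.28 = 68.361

min=[-10.300,-32.800,-8.900] max=[28.900,6.400,31.100] diag=68.361


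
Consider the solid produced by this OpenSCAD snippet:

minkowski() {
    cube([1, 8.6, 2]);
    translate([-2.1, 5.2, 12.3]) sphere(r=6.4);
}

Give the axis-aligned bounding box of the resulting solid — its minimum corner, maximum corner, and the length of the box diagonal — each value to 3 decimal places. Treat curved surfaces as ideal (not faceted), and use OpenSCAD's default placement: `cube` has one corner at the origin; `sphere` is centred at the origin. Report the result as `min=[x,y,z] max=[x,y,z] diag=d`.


A = translate([-2.1, 5.2, 12.3]) sphere(r=6.4) → bbox [-8.5,-1.2,5.9] .. [4.3,11.6,18.7]
B = cube([1, 8.6, 2]) → bbox [0,0,0] .. [1,8.6,2]
lo = A.lo+B.lo = [-8.5+0, -1.2+0, 5.9+0] = [-8.500,-1.200,5.900]
hi = A.hi+B.hi = [4.3+1, 11.6+8.6, 18.7+2] = [5.300,20.200,20.700]
diag = √(13.8²+21.4²+14.8²) = √867.44 = 29.452

min=[-8.500,-1.200,5.900] max=[5.300,20.200,20.700] diag=29.452


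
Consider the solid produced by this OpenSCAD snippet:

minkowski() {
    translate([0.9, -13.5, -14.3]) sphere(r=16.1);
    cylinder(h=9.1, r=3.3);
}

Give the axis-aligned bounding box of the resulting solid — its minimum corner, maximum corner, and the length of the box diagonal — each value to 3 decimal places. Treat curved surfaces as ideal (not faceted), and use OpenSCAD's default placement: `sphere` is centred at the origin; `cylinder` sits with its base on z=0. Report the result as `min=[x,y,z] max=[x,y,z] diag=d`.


min=[-18.500,-32.900,-30.400] max=[20.300,5.900,10.900] diag=68.677

A = translate([0.9, -13.5, -14.3]) sphere(r=16.1) → bbox [-15.2,-29.6,-30.4] .. [17,2.6,1.8]
B = cylinder(h=9.1, r=3.3) → bbox [-3.3,-3.3,0] .. [3.3,3.3,9.1]
lo = A.lo+B.lo = [-15.2-3.3, -29.6-3.3, -30.4+0] = [-18.500,-32.900,-30.400]
hi = A.hi+B.hi = [17+3.3, 2.6+3.3, 1.8+9.1] = [20.300,5.900,10.900]
diag = √(38.8²+38.8²+41.3²) = √4716.57 = 68.677


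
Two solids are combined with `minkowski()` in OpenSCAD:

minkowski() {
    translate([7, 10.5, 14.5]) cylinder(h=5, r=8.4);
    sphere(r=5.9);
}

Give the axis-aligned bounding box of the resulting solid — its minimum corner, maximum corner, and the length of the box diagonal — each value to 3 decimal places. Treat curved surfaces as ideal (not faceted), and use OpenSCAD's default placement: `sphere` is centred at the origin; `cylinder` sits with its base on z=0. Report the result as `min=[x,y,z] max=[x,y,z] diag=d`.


A = translate([7, 10.5, 14.5]) cylinder(h=5, r=8.4) → bbox [-1.4,2.1,14.5] .. [15.4,18.9,19.5]
B = sphere(r=5.9) → bbox [-5.9,-5.9,-5.9] .. [5.9,5.9,5.9]
lo = A.lo+B.lo = [-1.4-5.9, 2.1-5.9, 14.5-5.9] = [-7.300,-3.800,8.600]
hi = A.hi+B.hi = [15.4+5.9, 18.9+5.9, 19.5+5.9] = [21.300,24.800,25.400]
diag = √(28.6²+28.6²+16.8²) = √1918.16 = 43.797

min=[-7.300,-3.800,8.600] max=[21.300,24.800,25.400] diag=43.797


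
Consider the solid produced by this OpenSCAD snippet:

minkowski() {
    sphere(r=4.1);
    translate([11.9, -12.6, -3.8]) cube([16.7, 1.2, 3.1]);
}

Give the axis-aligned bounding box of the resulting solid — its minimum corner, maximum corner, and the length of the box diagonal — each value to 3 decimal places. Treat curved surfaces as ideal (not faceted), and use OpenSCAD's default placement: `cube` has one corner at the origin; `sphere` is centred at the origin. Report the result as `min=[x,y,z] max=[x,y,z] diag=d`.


A = translate([11.9, -12.6, -3.8]) cube([16.7, 1.2, 3.1]) → bbox [11.9,-12.6,-3.8] .. [28.6,-11.4,-0.7]
B = sphere(r=4.1) → bbox [-4.1,-4.1,-4.1] .. [4.1,4.1,4.1]
lo = A.lo+B.lo = [11.9-4.1, -12.6-4.1, -3.8-4.1] = [7.800,-16.700,-7.900]
hi = A.hi+B.hi = [28.6+4.1, -11.4+4.1, -0.7+4.1] = [32.700,-7.300,3.400]
diag = √(24.9²+9.4²+11.3²) = √836.06 = 28.915

min=[7.800,-16.700,-7.900] max=[32.700,-7.300,3.400] diag=28.915


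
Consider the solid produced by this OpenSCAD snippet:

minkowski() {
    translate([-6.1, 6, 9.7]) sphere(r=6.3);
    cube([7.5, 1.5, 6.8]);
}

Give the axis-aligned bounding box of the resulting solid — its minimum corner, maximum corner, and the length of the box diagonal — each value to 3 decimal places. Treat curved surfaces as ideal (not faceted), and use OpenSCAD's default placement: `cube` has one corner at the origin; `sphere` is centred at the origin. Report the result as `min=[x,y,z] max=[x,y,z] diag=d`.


A = translate([-6.1, 6, 9.7]) sphere(r=6.3) → bbox [-12.4,-0.3,3.4] .. [0.2,12.3,16]
B = cube([7.5, 1.5, 6.8]) → bbox [0,0,0] .. [7.5,1.5,6.8]
lo = A.lo+B.lo = [-12.4+0, -0.3+0, 3.4+0] = [-12.400,-0.300,3.400]
hi = A.hi+B.hi = [0.2+7.5, 12.3+1.5, 16+6.8] = [7.700,13.800,22.800]
diag = √(20.1²+14.1²+19.4²) = √979.18 = 31.292

min=[-12.400,-0.300,3.400] max=[7.700,13.800,22.800] diag=31.292


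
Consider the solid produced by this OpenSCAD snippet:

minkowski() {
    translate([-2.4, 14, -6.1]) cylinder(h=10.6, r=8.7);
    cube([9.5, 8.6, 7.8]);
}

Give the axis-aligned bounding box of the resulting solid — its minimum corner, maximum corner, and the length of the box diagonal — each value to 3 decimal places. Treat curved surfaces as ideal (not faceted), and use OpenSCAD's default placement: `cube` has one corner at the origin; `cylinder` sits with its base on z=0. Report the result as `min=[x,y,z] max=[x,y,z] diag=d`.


A = translate([-2.4, 14, -6.1]) cylinder(h=10.6, r=8.7) → bbox [-11.1,5.3,-6.1] .. [6.3,22.7,4.5]
B = cube([9.5, 8.6, 7.8]) → bbox [0,0,0] .. [9.5,8.6,7.8]
lo = A.lo+B.lo = [-11.1+0, 5.3+0, -6.1+0] = [-11.100,5.300,-6.100]
hi = A.hi+B.hi = [6.3+9.5, 22.7+8.6, 4.5+7.8] = [15.800,31.300,12.300]
diag = √(26.9²+26²+18.4²) = √1738.17 = 41.691

min=[-11.100,5.300,-6.100] max=[15.800,31.300,12.300] diag=41.691


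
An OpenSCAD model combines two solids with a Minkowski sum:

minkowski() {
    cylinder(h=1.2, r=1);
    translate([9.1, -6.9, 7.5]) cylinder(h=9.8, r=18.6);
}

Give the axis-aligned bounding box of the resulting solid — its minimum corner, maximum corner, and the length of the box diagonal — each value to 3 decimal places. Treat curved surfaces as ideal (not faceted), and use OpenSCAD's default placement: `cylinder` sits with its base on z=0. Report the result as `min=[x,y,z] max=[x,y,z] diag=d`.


min=[-10.500,-26.500,7.500] max=[28.700,12.700,18.500] diag=56.518

A = translate([9.1, -6.9, 7.5]) cylinder(h=9.8, r=18.6) → bbox [-9.5,-25.5,7.5] .. [27.7,11.7,17.3]
B = cylinder(h=1.2, r=1) → bbox [-1,-1,0] .. [1,1,1.2]
lo = A.lo+B.lo = [-9.5-1, -25.5-1, 7.5+0] = [-10.500,-26.500,7.500]
hi = A.hi+B.hi = [27.7+1, 11.7+1, 17.3+1.2] = [28.700,12.700,18.500]
diag = √(39.2²+39.2²+11²) = √3194.28 = 56.518


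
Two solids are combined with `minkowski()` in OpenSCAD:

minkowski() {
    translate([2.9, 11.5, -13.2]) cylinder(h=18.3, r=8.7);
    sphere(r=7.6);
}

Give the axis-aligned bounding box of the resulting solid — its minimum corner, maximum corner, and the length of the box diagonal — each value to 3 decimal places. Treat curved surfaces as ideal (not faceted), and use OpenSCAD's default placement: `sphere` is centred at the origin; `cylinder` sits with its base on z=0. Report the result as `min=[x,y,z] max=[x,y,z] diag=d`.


min=[-13.400,-4.800,-20.800] max=[19.200,27.800,12.700] diag=56.989

A = translate([2.9, 11.5, -13.2]) cylinder(h=18.3, r=8.7) → bbox [-5.8,2.8,-13.2] .. [11.6,20.2,5.1]
B = sphere(r=7.6) → bbox [-7.6,-7.6,-7.6] .. [7.6,7.6,7.6]
lo = A.lo+B.lo = [-5.8-7.6, 2.8-7.6, -13.2-7.6] = [-13.400,-4.800,-20.800]
hi = A.hi+B.hi = [11.6+7.6, 20.2+7.6, 5.1+7.6] = [19.200,27.800,12.700]
diag = √(32.6²+32.6²+33.5²) = √3247.77 = 56.989


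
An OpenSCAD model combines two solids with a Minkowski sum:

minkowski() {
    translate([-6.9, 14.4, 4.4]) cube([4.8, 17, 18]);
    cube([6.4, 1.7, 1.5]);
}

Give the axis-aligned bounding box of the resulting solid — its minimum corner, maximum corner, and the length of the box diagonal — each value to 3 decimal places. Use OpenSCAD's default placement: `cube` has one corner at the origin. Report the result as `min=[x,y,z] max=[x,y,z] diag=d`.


A = translate([-6.9, 14.4, 4.4]) cube([4.8, 17, 18]) → bbox [-6.9,14.4,4.4] .. [-2.1,31.4,22.4]
B = cube([6.4, 1.7, 1.5]) → bbox [0,0,0] .. [6.4,1.7,1.5]
lo = A.lo+B.lo = [-6.9+0, 14.4+0, 4.4+0] = [-6.900,14.400,4.400]
hi = A.hi+B.hi = [-2.1+6.4, 31.4+1.7, 22.4+1.5] = [4.300,33.100,23.900]
diag = √(11.2²+18.7²+19.5²) = √855.38 = 29.247

min=[-6.900,14.400,4.400] max=[4.300,33.100,23.900] diag=29.247


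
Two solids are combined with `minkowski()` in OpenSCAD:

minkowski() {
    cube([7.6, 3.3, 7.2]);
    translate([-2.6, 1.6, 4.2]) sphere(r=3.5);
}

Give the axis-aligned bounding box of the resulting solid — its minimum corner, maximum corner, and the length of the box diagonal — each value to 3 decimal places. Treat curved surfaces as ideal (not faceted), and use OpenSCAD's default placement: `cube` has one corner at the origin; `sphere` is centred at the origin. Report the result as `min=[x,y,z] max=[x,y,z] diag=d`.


A = translate([-2.6, 1.6, 4.2]) sphere(r=3.5) → bbox [-6.1,-1.9,0.7] .. [0.9,5.1,7.7]
B = cube([7.6, 3.3, 7.2]) → bbox [0,0,0] .. [7.6,3.3,7.2]
lo = A.lo+B.lo = [-6.1+0, -1.9+0, 0.7+0] = [-6.100,-1.900,0.700]
hi = A.hi+B.hi = [0.9+7.6, 5.1+3.3, 7.7+7.2] = [8.500,8.400,14.900]
diag = √(14.6²+10.3²+14.2²) = √520.89 = 22.823

min=[-6.100,-1.900,0.700] max=[8.500,8.400,14.900] diag=22.823


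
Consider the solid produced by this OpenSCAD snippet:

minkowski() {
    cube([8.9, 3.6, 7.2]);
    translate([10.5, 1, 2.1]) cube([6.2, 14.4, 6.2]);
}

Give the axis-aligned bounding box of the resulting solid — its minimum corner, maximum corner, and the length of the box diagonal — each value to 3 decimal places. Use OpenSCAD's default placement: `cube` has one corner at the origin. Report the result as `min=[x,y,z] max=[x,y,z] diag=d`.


min=[10.500,1.000,2.100] max=[25.600,19.000,15.500] diag=27.048

A = translate([10.5, 1, 2.1]) cube([6.2, 14.4, 6.2]) → bbox [10.5,1,2.1] .. [16.7,15.4,8.3]
B = cube([8.9, 3.6, 7.2]) → bbox [0,0,0] .. [8.9,3.6,7.2]
lo = A.lo+B.lo = [10.5+0, 1+0, 2.1+0] = [10.500,1.000,2.100]
hi = A.hi+B.hi = [16.7+8.9, 15.4+3.6, 8.3+7.2] = [25.600,19.000,15.500]
diag = √(15.1²+18²+13.4²) = √731.57 = 27.048


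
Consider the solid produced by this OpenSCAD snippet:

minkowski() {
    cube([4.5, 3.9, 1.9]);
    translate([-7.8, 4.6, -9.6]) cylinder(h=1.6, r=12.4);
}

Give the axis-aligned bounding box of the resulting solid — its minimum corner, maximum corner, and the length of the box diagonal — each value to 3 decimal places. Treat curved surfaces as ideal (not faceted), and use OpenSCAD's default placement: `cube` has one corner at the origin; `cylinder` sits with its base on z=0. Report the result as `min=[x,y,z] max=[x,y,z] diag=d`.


min=[-20.200,-7.800,-9.600] max=[9.100,20.900,-6.100] diag=41.163

A = translate([-7.8, 4.6, -9.6]) cylinder(h=1.6, r=12.4) → bbox [-20.2,-7.8,-9.6] .. [4.6,17,-8]
B = cube([4.5, 3.9, 1.9]) → bbox [0,0,0] .. [4.5,3.9,1.9]
lo = A.lo+B.lo = [-20.2+0, -7.8+0, -9.6+0] = [-20.200,-7.800,-9.600]
hi = A.hi+B.hi = [4.6+4.5, 17+3.9, -8+1.9] = [9.100,20.900,-6.100]
diag = √(29.3²+28.7²+3.5²) = √1694.43 = 41.163


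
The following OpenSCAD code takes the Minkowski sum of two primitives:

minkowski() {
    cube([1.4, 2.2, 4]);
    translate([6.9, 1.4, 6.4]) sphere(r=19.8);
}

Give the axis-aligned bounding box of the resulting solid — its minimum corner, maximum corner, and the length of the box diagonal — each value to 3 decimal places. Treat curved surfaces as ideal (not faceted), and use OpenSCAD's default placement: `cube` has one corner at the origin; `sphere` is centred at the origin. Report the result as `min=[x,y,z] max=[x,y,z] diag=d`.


A = translate([6.9, 1.4, 6.4]) sphere(r=19.8) → bbox [-12.9,-18.4,-13.4] .. [26.7,21.2,26.2]
B = cube([1.4, 2.2, 4]) → bbox [0,0,0] .. [1.4,2.2,4]
lo = A.lo+B.lo = [-12.9+0, -18.4+0, -13.4+0] = [-12.900,-18.400,-13.400]
hi = A.hi+B.hi = [26.7+1.4, 21.2+2.2, 26.2+4] = [28.100,23.400,30.200]
diag = √(41²+41.8²+43.6²) = √5329.2 = 73.001

min=[-12.900,-18.400,-13.400] max=[28.100,23.400,30.200] diag=73.001


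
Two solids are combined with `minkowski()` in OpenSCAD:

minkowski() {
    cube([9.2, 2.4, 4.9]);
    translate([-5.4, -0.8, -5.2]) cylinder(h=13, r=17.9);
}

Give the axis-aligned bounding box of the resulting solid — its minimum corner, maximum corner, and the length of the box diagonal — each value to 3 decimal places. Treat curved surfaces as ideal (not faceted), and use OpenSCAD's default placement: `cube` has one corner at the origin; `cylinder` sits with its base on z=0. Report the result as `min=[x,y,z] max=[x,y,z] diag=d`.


min=[-23.300,-18.700,-5.200] max=[21.700,19.500,12.700] diag=61.682

A = translate([-5.4, -0.8, -5.2]) cylinder(h=13, r=17.9) → bbox [-23.3,-18.7,-5.2] .. [12.5,17.1,7.8]
B = cube([9.2, 2.4, 4.9]) → bbox [0,0,0] .. [9.2,2.4,4.9]
lo = A.lo+B.lo = [-23.3+0, -18.7+0, -5.2+0] = [-23.300,-18.700,-5.200]
hi = A.hi+B.hi = [12.5+9.2, 17.1+2.4, 7.8+4.9] = [21.700,19.500,12.700]
diag = √(45²+38.2²+17.9²) = √3804.65 = 61.682


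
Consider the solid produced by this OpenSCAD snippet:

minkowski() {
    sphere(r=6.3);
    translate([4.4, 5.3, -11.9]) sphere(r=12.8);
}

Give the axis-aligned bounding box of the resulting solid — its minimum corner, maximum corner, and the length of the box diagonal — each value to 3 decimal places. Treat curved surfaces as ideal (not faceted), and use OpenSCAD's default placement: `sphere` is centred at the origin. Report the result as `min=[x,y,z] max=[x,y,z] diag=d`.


A = translate([4.4, 5.3, -11.9]) sphere(r=12.8) → bbox [-8.4,-7.5,-24.7] .. [17.2,18.1,0.9]
B = sphere(r=6.3) → bbox [-6.3,-6.3,-6.3] .. [6.3,6.3,6.3]
lo = A.lo+B.lo = [-8.4-6.3, -7.5-6.3, -24.7-6.3] = [-14.700,-13.800,-31.000]
hi = A.hi+B.hi = [17.2+6.3, 18.1+6.3, 0.9+6.3] = [23.500,24.400,7.200]
diag = √(38.2²+38.2²+38.2²) = √4377.72 = 66.164

min=[-14.700,-13.800,-31.000] max=[23.500,24.400,7.200] diag=66.164


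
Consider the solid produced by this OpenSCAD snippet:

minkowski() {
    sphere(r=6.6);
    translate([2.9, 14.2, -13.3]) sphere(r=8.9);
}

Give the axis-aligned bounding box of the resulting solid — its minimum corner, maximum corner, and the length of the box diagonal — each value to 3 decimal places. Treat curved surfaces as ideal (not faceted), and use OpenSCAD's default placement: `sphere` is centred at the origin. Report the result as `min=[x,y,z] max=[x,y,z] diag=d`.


min=[-12.600,-1.300,-28.800] max=[18.400,29.700,2.200] diag=53.694

A = translate([2.9, 14.2, -13.3]) sphere(r=8.9) → bbox [-6,5.3,-22.2] .. [11.8,23.1,-4.4]
B = sphere(r=6.6) → bbox [-6.6,-6.6,-6.6] .. [6.6,6.6,6.6]
lo = A.lo+B.lo = [-6-6.6, 5.3-6.6, -22.2-6.6] = [-12.600,-1.300,-28.800]
hi = A.hi+B.hi = [11.8+6.6, 23.1+6.6, -4.4+6.6] = [18.400,29.700,2.200]
diag = √(31²+31²+31²) = √2883 = 53.694


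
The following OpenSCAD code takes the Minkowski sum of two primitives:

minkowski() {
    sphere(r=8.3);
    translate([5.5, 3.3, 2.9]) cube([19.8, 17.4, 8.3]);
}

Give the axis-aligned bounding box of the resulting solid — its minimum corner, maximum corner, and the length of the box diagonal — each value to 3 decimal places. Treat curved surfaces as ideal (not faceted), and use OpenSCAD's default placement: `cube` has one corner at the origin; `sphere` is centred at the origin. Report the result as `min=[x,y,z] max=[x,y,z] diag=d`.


A = translate([5.5, 3.3, 2.9]) cube([19.8, 17.4, 8.3]) → bbox [5.5,3.3,2.9] .. [25.3,20.7,11.2]
B = sphere(r=8.3) → bbox [-8.3,-8.3,-8.3] .. [8.3,8.3,8.3]
lo = A.lo+B.lo = [5.5-8.3, 3.3-8.3, 2.9-8.3] = [-2.800,-5.000,-5.400]
hi = A.hi+B.hi = [25.3+8.3, 20.7+8.3, 11.2+8.3] = [33.600,29.000,19.500]
diag = √(36.4²+34²+24.9²) = √3100.97 = 55.686

min=[-2.800,-5.000,-5.400] max=[33.600,29.000,19.500] diag=55.686
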